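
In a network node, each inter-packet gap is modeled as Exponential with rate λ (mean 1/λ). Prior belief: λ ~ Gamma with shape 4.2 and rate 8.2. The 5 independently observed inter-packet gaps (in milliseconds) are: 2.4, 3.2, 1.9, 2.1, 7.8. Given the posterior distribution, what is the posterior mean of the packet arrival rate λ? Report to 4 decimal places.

0.3594

With a Gamma(shape α, rate β) prior on the exponential rate λ, the posterior after n observations with total T = Σxᵢ is Gamma(α+n, β+T).
Sum of observations T = 17.4 milliseconds; n = 5.
Posterior: Gamma(4.2+5, 8.2+17.4) = Gamma(9.2, 25.6).
Posterior mean of λ = α/β = 9.2/25.6 = 0.3594.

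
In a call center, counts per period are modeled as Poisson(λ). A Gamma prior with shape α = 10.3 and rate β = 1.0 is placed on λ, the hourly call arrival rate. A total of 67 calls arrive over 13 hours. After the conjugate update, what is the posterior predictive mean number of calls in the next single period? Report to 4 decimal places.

With a Gamma(shape α, rate β) prior, the Poisson likelihood is conjugate: the posterior is Gamma(α + ΣXᵢ, β + n).
Posterior: Gamma(α+S, β+n) = Gamma(10.3+67, 1.0+13) = Gamma(77.3, 14.0).
The predictive distribution for one future period is NegBinom with mean α/β = 5.5214.

5.5214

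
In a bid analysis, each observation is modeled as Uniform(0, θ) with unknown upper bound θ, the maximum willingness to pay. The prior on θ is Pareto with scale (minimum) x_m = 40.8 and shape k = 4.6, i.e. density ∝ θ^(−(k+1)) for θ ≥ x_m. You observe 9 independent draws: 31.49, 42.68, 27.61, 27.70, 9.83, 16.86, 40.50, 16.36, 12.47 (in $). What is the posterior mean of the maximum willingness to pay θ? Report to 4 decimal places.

A Pareto(scale x_m, shape k) prior on the upper bound θ of Uniform(0, θ) is conjugate: posterior is Pareto(max(x_m, max xᵢ), k + n).
Sample maximum = 42.68; prior scale x_m = 40.8 → posterior scale = max = 42.68.
Posterior shape = 4.6 + 9 = 13.6.
E[θ|data] = k·x_m/(k−1) = 13.6·42.68/12.6 = 46.0673.

46.0673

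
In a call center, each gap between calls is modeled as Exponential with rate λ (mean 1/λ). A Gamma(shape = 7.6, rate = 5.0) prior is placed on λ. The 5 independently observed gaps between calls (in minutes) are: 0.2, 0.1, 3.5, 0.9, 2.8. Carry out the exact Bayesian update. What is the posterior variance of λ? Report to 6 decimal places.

0.080640

With a Gamma(shape α, rate β) prior on the exponential rate λ, the posterior after n observations with total T = Σxᵢ is Gamma(α+n, β+T).
Sum of observations T = 7.5 minutes; n = 5.
Posterior: Gamma(7.6+5, 5.0+7.5) = Gamma(12.6, 12.5).
Var = α/β² = 0.080640.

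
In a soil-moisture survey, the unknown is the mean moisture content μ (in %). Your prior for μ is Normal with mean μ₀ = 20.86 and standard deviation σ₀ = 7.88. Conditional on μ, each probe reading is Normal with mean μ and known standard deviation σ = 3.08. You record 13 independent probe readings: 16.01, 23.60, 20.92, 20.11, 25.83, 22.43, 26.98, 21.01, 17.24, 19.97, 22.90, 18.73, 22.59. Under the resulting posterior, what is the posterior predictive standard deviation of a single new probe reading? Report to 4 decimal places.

For Normal data with known variance σ², a Normal(μ₀, σ₀²) prior on μ is conjugate. Posterior precision = 1/σ₀² + n/σ²; posterior mean is the precision-weighted average of μ₀ and x̄.
σ₀² = 7.88² = 62.0944, σ² = 3.08² = 9.4864; σ² + n·σ₀² = 9.4864 + 13·62.0944 = 816.7136.
Posterior precision = 1/σ₀² + n/σ² = 1/62.0944 + 13/9.4864 = (σ² + n·σ₀²)/(σ₀²σ²) = 816.7136/(62.0944·9.4864); posterior variance σₙ² = σ₀²σ²/(σ² + n·σ₀²) = 62.0944·9.4864/816.7136 = 0.721247.
Predictive variance for one new observation = σₙ² + σ² = 62.0944·9.4864/816.7136 + 9.4864 = σ²·(σ₀² + 816.7136)/816.7136 = 9.4864·878.808/816.7136 = 10.207647; SD = √(9.4864·878.808/816.7136) = 3.1949.

3.1949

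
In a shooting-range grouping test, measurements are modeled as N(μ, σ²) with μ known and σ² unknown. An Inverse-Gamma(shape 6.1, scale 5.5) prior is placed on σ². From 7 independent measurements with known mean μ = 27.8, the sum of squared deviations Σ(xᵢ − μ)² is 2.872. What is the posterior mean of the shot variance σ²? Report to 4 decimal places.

With known mean μ and an Inverse-Gamma(α, β) prior on σ², the Normal likelihood is conjugate: posterior is Inv-Gamma(α + n/2, β + Σ(xᵢ−μ)²/2).
Posterior: Inv-Gamma(6.1 + 7/2, 5.5 + 2.872/2) = Inv-Gamma(9.60, 6.9360).
E[σ²|data] = β/(α−1) = 6.9360/8.60 = 0.8065.

0.8065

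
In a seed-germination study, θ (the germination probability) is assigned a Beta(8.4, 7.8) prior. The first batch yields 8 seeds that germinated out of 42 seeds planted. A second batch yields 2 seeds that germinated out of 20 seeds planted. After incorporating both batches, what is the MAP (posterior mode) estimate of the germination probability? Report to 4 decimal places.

The Beta prior is conjugate to a Binomial/Bernoulli likelihood; the update adds successes to α and failures to β.
After batch 1: Beta(8.4+8, 7.8+34) = Beta(16.4, 41.8).
After batch 2: Beta(16.4+2, 41.8+18) = Beta(18.4, 59.8).
Mode of Beta(a,b) for a,b>1 is (a−1)/(a+b−2) = 17.4/76.2 = 0.2283.

0.2283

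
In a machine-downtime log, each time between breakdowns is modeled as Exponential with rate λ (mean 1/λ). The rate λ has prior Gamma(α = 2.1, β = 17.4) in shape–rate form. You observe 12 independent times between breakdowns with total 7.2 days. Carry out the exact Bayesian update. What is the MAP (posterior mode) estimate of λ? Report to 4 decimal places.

0.5325

With a Gamma(shape α, rate β) prior on the exponential rate λ, the posterior after n observations with total T = Σxᵢ is Gamma(α+n, β+T).
Posterior: Gamma(2.1+12, 17.4+7.2) = Gamma(14.1, 24.6).
Mode = (α−1)/β = 0.5325.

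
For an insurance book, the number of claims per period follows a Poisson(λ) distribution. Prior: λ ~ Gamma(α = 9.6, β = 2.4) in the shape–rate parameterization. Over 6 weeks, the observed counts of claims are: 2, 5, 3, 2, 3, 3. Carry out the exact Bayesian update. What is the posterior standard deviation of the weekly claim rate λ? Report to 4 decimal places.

With a Gamma(shape α, rate β) prior, the Poisson likelihood is conjugate: the posterior is Gamma(α + ΣXᵢ, β + n).
Sum of counts S = 18 over n = 6 weeks.
Posterior: Gamma(α+S, β+n) = Gamma(9.6+18, 2.4+6) = Gamma(27.6, 8.4).
SD = √α/β = √27.6/8.4 = 0.6254.

0.6254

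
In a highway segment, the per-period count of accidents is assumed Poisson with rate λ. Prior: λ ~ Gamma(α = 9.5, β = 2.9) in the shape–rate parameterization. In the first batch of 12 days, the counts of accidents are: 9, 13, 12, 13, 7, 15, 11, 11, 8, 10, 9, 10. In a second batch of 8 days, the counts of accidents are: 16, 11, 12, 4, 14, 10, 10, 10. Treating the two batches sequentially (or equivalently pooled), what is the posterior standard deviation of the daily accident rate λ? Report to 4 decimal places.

With a Gamma(shape α, rate β) prior, the Poisson likelihood is conjugate: the posterior is Gamma(α + ΣXᵢ, β + n).
Batch 1: sum of counts S = 128 over n = 12 days.
After batch 1: Gamma(α+S, β+n) = Gamma(9.5+128, 2.9+12) = Gamma(137.5, 14.9).
Batch 2: sum of counts S = 87 over n = 8 days.
After batch 2: Gamma(α+S, β+n) = Gamma(137.5+87, 14.9+8) = Gamma(224.5, 22.9).
SD = √α/β = √224.5/22.9 = 0.6543.

0.6543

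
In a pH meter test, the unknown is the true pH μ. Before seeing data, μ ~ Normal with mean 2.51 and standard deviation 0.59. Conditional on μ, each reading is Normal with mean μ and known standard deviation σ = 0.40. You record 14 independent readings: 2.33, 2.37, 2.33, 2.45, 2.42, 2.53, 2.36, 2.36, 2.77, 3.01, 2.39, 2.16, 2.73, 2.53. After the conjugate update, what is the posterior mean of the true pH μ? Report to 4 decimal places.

For Normal data with known variance σ², a Normal(μ₀, σ₀²) prior on μ is conjugate. Posterior precision = 1/σ₀² + n/σ²; posterior mean is the precision-weighted average of μ₀ and x̄.
Σxᵢ = 2.33 + 2.37 + 2.33 + 2.45 + 2.42 + 2.53 + 2.36 + 2.36 + 2.77 + 3.01 + 2.39 + 2.16 + 2.73 + 2.53 = 34.74, so n·x̄ = 34.74.
σ₀² = 0.59² = 0.3481, σ² = 0.40² = 0.16; σ² + n·σ₀² = 0.16 + 14·0.3481 = 5.0334.
Posterior mean = (μ₀/σ₀² + n·x̄/σ²)/(1/σ₀² + n/σ²) = (σ²·μ₀ + σ₀²·n·x̄)/(σ² + n·σ₀²) = (0.16·2.51 + 0.3481·34.74)/5.0334 = 12.494594/5.0334 = 2.4823.

2.4823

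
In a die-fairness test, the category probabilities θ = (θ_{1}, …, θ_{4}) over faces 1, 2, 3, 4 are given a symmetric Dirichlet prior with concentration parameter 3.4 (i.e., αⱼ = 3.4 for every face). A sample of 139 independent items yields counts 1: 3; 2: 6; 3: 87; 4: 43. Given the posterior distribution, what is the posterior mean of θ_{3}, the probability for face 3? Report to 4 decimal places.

The Dirichlet prior is conjugate to the Multinomial likelihood: each posterior αⱼ = prior αⱼ + observed count nⱼ.
Posterior concentration: (6.4, 9.4, 90.4, 46.4), total = 152.6.
E[θ_{3}|data] = α_{3}/Σα = 90.4/152.6 = 0.5924.

0.5924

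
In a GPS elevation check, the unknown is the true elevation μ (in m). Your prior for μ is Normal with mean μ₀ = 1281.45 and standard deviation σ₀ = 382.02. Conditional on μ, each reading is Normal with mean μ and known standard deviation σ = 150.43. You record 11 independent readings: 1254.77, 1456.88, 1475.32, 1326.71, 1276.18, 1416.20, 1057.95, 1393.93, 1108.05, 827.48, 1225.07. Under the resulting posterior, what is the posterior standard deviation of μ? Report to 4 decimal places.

For Normal data with known variance σ², a Normal(μ₀, σ₀²) prior on μ is conjugate. Posterior precision = 1/σ₀² + n/σ²; posterior mean is the precision-weighted average of μ₀ and x̄.
σ₀² = 382.02² = 145939.2804, σ² = 150.43² = 22629.1849; σ² + n·σ₀² = 22629.1849 + 11·145939.2804 = 1627961.2693.
Posterior precision = 1/σ₀² + n/σ² = 1/145939.2804 + 11/22629.1849 = (σ² + n·σ₀²)/(σ₀²σ²) = 1627961.2693/(145939.2804·22629.1849); posterior variance σₙ² = σ₀²σ²/(σ² + n·σ₀²) = 145939.2804·22629.1849/1627961.2693 = 2028.602905.
Posterior SD = √σₙ² = √(145939.2804·22629.1849/1627961.2693) = 45.0400.

45.0400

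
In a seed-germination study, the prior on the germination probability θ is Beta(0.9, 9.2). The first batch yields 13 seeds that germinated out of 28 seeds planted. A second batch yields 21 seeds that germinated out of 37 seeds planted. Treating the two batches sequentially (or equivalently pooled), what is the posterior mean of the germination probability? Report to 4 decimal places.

The Beta prior is conjugate to a Binomial/Bernoulli likelihood; the update adds successes to α and failures to β.
After batch 1: Beta(0.9+13, 9.2+15) = Beta(13.9, 24.2).
After batch 2: Beta(13.9+21, 24.2+16) = Beta(34.9, 40.2).
Posterior mean = α/(α+β) = 34.9/75.1 = 0.4647.

0.4647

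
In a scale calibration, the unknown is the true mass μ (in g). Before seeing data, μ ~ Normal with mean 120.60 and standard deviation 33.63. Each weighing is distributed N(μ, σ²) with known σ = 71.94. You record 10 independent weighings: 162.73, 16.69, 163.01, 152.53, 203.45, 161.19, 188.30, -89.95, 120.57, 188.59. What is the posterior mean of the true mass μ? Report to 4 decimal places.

For Normal data with known variance σ², a Normal(μ₀, σ₀²) prior on μ is conjugate. Posterior precision = 1/σ₀² + n/σ²; posterior mean is the precision-weighted average of μ₀ and x̄.
Σxᵢ = 162.73 + 16.69 + 163.01 + 152.53 + 203.45 + 161.19 + 188.30 + (-89.95) + 120.57 + 188.59 = 1267.11, so n·x̄ = 1267.11.
σ₀² = 33.63² = 1130.9769, σ² = 71.94² = 5175.3636; σ² + n·σ₀² = 5175.3636 + 10·1130.9769 = 16485.1326.
Posterior mean = (μ₀/σ₀² + n·x̄/σ²)/(1/σ₀² + n/σ²) = (σ²·μ₀ + σ₀²·n·x̄)/(σ² + n·σ₀²) = (5175.3636·120.60 + 1130.9769·1267.11)/16485.1326 = 2057220.989919/16485.1326 = 124.7925.

124.7925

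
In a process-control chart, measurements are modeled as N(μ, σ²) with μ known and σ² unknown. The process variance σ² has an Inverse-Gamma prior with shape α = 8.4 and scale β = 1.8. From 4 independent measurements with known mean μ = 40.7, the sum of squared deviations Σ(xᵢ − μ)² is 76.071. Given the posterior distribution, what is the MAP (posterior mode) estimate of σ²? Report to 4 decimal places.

With known mean μ and an Inverse-Gamma(α, β) prior on σ², the Normal likelihood is conjugate: posterior is Inv-Gamma(α + n/2, β + Σ(xᵢ−μ)²/2).
Posterior: Inv-Gamma(8.4 + 4/2, 1.8 + 76.071/2) = Inv-Gamma(10.40, 39.8355).
Mode = β/(α+1) = 39.8355/11.40 = 3.4943.

3.4943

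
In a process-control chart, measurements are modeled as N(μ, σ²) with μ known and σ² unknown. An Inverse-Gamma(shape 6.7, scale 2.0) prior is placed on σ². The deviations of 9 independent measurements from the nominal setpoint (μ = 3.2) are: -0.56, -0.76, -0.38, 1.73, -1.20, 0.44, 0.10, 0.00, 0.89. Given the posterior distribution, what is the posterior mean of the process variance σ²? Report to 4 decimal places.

With known mean μ and an Inverse-Gamma(α, β) prior on σ², the Normal likelihood is conjugate: posterior is Inv-Gamma(α + n/2, β + Σ(xᵢ−μ)²/2).
Σ(xᵢ−μ)² = (-0.56)² + (-0.76)² + (-0.38)² + (1.73)² + (-1.20)² + (0.44)² + (0.10)² + (0.00)² + (0.89)² = 6.4642.
Posterior: Inv-Gamma(6.7 + 9/2, 2.0 + 6.4642/2) = Inv-Gamma(11.20, 5.23210).
E[σ²|data] = β/(α−1) = 5.23210/10.20 = 0.5130.

0.5130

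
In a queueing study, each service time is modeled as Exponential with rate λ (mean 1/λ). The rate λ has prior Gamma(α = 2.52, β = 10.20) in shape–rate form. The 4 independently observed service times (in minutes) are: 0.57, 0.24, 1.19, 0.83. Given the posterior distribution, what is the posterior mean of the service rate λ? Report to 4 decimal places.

With a Gamma(shape α, rate β) prior on the exponential rate λ, the posterior after n observations with total T = Σxᵢ is Gamma(α+n, β+T).
Sum of observations T = 2.83 minutes; n = 4.
Posterior: Gamma(2.52+4, 10.20+2.83) = Gamma(6.52, 13.03).
Posterior mean of λ = α/β = 6.52/13.03 = 0.5004.

0.5004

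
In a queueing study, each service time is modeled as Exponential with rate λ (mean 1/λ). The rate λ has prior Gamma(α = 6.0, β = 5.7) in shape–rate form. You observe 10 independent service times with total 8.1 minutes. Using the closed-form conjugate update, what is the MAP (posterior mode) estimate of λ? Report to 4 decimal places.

1.0870

With a Gamma(shape α, rate β) prior on the exponential rate λ, the posterior after n observations with total T = Σxᵢ is Gamma(α+n, β+T).
Posterior: Gamma(6.0+10, 5.7+8.1) = Gamma(16.0, 13.8).
Mode = (α−1)/β = 1.0870.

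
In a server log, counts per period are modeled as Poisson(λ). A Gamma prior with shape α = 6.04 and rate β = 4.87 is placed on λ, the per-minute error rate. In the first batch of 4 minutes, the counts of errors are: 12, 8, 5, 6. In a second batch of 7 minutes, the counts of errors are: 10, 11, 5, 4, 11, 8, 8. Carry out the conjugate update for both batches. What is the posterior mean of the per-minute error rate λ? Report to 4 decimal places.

5.9256

With a Gamma(shape α, rate β) prior, the Poisson likelihood is conjugate: the posterior is Gamma(α + ΣXᵢ, β + n).
Batch 1: sum of counts S = 31 over n = 4 minutes.
After batch 1: Gamma(α+S, β+n) = Gamma(6.04+31, 4.87+4) = Gamma(37.04, 8.87).
Batch 2: sum of counts S = 57 over n = 7 minutes.
After batch 2: Gamma(α+S, β+n) = Gamma(37.04+57, 8.87+7) = Gamma(94.04, 15.87).
Posterior mean = α/β = 94.04/15.87 = 5.9256.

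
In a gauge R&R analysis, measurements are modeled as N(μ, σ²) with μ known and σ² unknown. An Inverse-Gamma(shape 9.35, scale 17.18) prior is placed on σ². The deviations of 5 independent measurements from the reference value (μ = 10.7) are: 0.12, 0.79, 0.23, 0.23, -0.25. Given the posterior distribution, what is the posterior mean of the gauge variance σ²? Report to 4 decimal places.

1.6206

With known mean μ and an Inverse-Gamma(α, β) prior on σ², the Normal likelihood is conjugate: posterior is Inv-Gamma(α + n/2, β + Σ(xᵢ−μ)²/2).
Σ(xᵢ−μ)² = (0.12)² + (0.79)² + (0.23)² + (0.23)² + (-0.25)² = 0.8068.
Posterior: Inv-Gamma(9.35 + 5/2, 17.18 + 0.8068/2) = Inv-Gamma(11.85, 17.58340).
E[σ²|data] = β/(α−1) = 17.58340/10.85 = 1.6206.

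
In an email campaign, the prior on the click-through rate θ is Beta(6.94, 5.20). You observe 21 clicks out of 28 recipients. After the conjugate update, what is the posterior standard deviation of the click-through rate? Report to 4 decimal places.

The Beta prior is conjugate to a Binomial/Bernoulli likelihood; the update adds successes to α and failures to β.
Posterior: Beta(α+k, β+n−k) = Beta(6.94+21, 5.20+7) = Beta(27.94, 12.20).
Var = αβ/((α+β)²(α+β+1)) = 27.94·12.20/(40.14²·41.14) = 0.00514242; SD = √0.00514242 = 0.0717.

0.0717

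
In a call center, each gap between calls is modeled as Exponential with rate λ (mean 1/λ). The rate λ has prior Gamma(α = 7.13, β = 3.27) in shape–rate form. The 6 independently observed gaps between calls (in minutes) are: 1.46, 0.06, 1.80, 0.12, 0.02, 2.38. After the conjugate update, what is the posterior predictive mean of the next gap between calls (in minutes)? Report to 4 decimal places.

0.7510

With a Gamma(shape α, rate β) prior on the exponential rate λ, the posterior after n observations with total T = Σxᵢ is Gamma(α+n, β+T).
Sum of observations T = 5.84 minutes; n = 6.
Posterior: Gamma(7.13+6, 3.27+5.84) = Gamma(13.13, 9.11).
The predictive distribution for the next observation is Lomax; its mean is β/(α−1) = 9.11/12.13 = 0.7510.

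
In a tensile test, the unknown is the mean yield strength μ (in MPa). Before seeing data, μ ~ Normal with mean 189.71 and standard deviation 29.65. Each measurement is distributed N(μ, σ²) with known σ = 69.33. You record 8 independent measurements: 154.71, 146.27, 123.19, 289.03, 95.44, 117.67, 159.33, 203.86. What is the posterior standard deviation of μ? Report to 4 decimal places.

18.8920

For Normal data with known variance σ², a Normal(μ₀, σ₀²) prior on μ is conjugate. Posterior precision = 1/σ₀² + n/σ²; posterior mean is the precision-weighted average of μ₀ and x̄.
σ₀² = 29.65² = 879.1225, σ² = 69.33² = 4806.6489; σ² + n·σ₀² = 4806.6489 + 8·879.1225 = 11839.6289.
Posterior precision = 1/σ₀² + n/σ² = 1/879.1225 + 8/4806.6489 = (σ² + n·σ₀²)/(σ₀²σ²) = 11839.6289/(879.1225·4806.6489); posterior variance σₙ² = σ₀²σ²/(σ² + n·σ₀²) = 879.1225·4806.6489/11839.6289 = 356.905882.
Posterior SD = √σₙ² = √(879.1225·4806.6489/11839.6289) = 18.8920.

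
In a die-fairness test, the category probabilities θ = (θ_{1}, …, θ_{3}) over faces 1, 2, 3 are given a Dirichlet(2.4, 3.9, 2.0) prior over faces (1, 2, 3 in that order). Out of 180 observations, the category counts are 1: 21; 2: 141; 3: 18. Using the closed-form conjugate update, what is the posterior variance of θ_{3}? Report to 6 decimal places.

The Dirichlet prior is conjugate to the Multinomial likelihood: each posterior αⱼ = prior αⱼ + observed count nⱼ.
Posterior concentration: (23.4, 144.9, 20.0), total = 188.3.
Var[θ_j] = α_j(Σα−α_j)/((Σα)²(Σα+1)) = 20.0·168.3/(188.3²·189.3) = 0.000501.

0.000501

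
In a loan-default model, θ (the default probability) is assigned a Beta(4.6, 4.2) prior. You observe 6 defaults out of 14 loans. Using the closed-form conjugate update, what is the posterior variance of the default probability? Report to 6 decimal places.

0.010452

The Beta prior is conjugate to a Binomial/Bernoulli likelihood; the update adds successes to α and failures to β.
Posterior: Beta(α+k, β+n−k) = Beta(4.6+6, 4.2+8) = Beta(10.6, 12.2).
Var = αβ/((α+β)²(α+β+1)) = 10.6·12.2/(22.8²·23.8) = 0.010452.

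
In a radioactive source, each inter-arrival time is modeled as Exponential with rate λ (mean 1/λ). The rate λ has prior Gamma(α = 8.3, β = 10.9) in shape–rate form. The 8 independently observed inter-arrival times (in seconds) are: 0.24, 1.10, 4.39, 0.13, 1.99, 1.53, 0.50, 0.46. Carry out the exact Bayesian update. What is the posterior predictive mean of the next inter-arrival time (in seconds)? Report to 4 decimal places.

1.3882

With a Gamma(shape α, rate β) prior on the exponential rate λ, the posterior after n observations with total T = Σxᵢ is Gamma(α+n, β+T).
Sum of observations T = 10.34 seconds; n = 8.
Posterior: Gamma(8.3+8, 10.9+10.34) = Gamma(16.3, 21.24).
The predictive distribution for the next observation is Lomax; its mean is β/(α−1) = 21.24/15.3 = 1.3882.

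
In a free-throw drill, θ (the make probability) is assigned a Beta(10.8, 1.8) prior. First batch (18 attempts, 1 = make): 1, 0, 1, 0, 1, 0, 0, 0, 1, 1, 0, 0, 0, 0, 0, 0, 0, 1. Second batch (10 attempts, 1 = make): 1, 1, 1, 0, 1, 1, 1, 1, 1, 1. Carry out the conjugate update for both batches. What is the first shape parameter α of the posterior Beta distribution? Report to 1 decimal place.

25.8

The Beta prior is conjugate to a Binomial/Bernoulli likelihood; the update adds successes to α and failures to β.
After batch 1: Beta(10.8+6, 1.8+12) = Beta(16.8, 13.8).
After batch 2: Beta(16.8+9, 13.8+1) = Beta(25.8, 14.8).
Posterior α = 25.8.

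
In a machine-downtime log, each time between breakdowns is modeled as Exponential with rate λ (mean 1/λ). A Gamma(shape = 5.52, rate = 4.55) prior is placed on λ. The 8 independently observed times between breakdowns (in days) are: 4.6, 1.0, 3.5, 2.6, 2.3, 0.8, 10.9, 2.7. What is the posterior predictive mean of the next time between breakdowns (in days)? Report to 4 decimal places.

With a Gamma(shape α, rate β) prior on the exponential rate λ, the posterior after n observations with total T = Σxᵢ is Gamma(α+n, β+T).
Sum of observations T = 28.4 days; n = 8.
Posterior: Gamma(5.52+8, 4.55+28.4) = Gamma(13.52, 32.95).
The predictive distribution for the next observation is Lomax; its mean is β/(α−1) = 32.95/12.52 = 2.6318.

2.6318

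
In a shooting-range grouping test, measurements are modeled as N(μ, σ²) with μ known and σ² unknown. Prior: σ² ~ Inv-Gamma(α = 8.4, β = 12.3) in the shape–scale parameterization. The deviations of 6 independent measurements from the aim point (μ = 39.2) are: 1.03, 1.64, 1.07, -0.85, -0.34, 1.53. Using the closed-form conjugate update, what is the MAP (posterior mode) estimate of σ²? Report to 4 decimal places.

1.3175

With known mean μ and an Inverse-Gamma(α, β) prior on σ², the Normal likelihood is conjugate: posterior is Inv-Gamma(α + n/2, β + Σ(xᵢ−μ)²/2).
Σ(xᵢ−μ)² = (1.03)² + (1.64)² + (1.07)² + (-0.85)² + (-0.34)² + (1.53)² = 8.0744.
Posterior: Inv-Gamma(8.4 + 6/2, 12.3 + 8.0744/2) = Inv-Gamma(11.40, 16.33720).
Mode = β/(α+1) = 16.33720/12.40 = 1.3175.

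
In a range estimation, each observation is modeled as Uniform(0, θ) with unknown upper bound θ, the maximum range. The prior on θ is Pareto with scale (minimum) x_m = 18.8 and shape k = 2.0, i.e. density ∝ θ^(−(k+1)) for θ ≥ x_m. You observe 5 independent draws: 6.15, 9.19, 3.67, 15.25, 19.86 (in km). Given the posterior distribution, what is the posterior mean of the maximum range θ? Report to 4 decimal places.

23.1700

A Pareto(scale x_m, shape k) prior on the upper bound θ of Uniform(0, θ) is conjugate: posterior is Pareto(max(x_m, max xᵢ), k + n).
Sample maximum = 19.86; prior scale x_m = 18.8 → posterior scale = max = 19.86.
Posterior shape = 2.0 + 5 = 7.0.
E[θ|data] = k·x_m/(k−1) = 7.0·19.86/6.0 = 23.1700.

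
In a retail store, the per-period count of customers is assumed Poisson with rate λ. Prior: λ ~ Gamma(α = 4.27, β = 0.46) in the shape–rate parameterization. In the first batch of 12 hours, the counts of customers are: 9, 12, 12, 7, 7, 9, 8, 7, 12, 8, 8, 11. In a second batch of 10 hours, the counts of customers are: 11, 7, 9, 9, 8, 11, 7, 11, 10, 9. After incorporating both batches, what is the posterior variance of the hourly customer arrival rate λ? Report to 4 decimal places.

0.4089

With a Gamma(shape α, rate β) prior, the Poisson likelihood is conjugate: the posterior is Gamma(α + ΣXᵢ, β + n).
Batch 1: sum of counts S = 110 over n = 12 hours.
After batch 1: Gamma(α+S, β+n) = Gamma(4.27+110, 0.46+12) = Gamma(114.27, 12.46).
Batch 2: sum of counts S = 92 over n = 10 hours.
After batch 2: Gamma(α+S, β+n) = Gamma(114.27+92, 12.46+10) = Gamma(206.27, 22.46).
Var = α/β² = 206.27/22.46² = 0.4089.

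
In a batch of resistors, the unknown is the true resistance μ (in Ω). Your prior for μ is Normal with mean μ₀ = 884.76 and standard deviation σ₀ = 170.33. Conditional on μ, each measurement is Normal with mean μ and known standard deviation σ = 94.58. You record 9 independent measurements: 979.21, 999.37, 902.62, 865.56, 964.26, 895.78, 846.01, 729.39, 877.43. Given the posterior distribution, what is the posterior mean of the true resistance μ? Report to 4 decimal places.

For Normal data with known variance σ², a Normal(μ₀, σ₀²) prior on μ is conjugate. Posterior precision = 1/σ₀² + n/σ²; posterior mean is the precision-weighted average of μ₀ and x̄.
Σxᵢ = 979.21 + 999.37 + 902.62 + 865.56 + 964.26 + 895.78 + 846.01 + 729.39 + 877.43 = 8059.63, so n·x̄ = 8059.63.
σ₀² = 170.33² = 29012.3089, σ² = 94.58² = 8945.3764; σ² + n·σ₀² = 8945.3764 + 9·29012.3089 = 270056.1565.
Posterior mean = (μ₀/σ₀² + n·x̄/σ²)/(1/σ₀² + n/σ²) = (σ²·μ₀ + σ₀²·n·x̄)/(σ² + n·σ₀²) = (8945.3764·884.76 + 29012.3089·8059.63)/270056.1565 = 241742986.403371/270056.1565 = 895.1582.

895.1582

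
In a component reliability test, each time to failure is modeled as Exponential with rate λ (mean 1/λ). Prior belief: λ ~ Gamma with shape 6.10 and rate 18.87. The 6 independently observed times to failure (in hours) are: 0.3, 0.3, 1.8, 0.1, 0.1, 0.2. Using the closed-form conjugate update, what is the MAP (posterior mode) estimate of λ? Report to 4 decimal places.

With a Gamma(shape α, rate β) prior on the exponential rate λ, the posterior after n observations with total T = Σxᵢ is Gamma(α+n, β+T).
Sum of observations T = 2.8 hours; n = 6.
Posterior: Gamma(6.10+6, 18.87+2.8) = Gamma(12.10, 21.67).
Mode = (α−1)/β = 0.5122.

0.5122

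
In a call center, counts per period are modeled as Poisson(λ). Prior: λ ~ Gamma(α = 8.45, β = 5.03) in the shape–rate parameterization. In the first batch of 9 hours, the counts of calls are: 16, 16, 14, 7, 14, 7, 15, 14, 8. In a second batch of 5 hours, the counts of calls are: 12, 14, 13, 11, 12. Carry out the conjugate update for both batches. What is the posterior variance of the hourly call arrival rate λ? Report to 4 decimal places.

0.5010

With a Gamma(shape α, rate β) prior, the Poisson likelihood is conjugate: the posterior is Gamma(α + ΣXᵢ, β + n).
Batch 1: sum of counts S = 111 over n = 9 hours.
After batch 1: Gamma(α+S, β+n) = Gamma(8.45+111, 5.03+9) = Gamma(119.45, 14.03).
Batch 2: sum of counts S = 62 over n = 5 hours.
After batch 2: Gamma(α+S, β+n) = Gamma(119.45+62, 14.03+5) = Gamma(181.45, 19.03).
Var = α/β² = 181.45/19.03² = 0.5010.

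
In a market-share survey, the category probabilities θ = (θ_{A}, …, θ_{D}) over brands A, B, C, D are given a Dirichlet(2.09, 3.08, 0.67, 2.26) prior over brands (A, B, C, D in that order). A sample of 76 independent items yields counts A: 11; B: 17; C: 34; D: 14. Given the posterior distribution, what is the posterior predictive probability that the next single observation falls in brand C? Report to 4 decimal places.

The Dirichlet prior is conjugate to the Multinomial likelihood: each posterior αⱼ = prior αⱼ + observed count nⱼ.
Posterior concentration: (13.09, 20.08, 34.67, 16.26), total = 84.10.
P(next = C | data) = α_{C}/Σα = 0.4122.

0.4122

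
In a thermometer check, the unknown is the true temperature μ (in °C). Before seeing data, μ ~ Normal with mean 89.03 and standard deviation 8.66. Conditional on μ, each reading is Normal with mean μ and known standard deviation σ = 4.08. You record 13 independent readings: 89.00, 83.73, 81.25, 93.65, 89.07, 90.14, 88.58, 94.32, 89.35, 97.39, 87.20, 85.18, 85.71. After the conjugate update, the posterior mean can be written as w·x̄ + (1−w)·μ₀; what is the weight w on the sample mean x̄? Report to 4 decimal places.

0.9832

For Normal data with known variance σ², a Normal(μ₀, σ₀²) prior on μ is conjugate. Posterior precision = 1/σ₀² + n/σ²; posterior mean is the precision-weighted average of μ₀ and x̄.
σ₀² = 8.66² = 74.9956, σ² = 4.08² = 16.6464. Prior precision 1/σ₀² = 1/74.9956; data precision n/σ² = 13/16.6464.
w = (n/σ²)/(1/σ₀² + n/σ²) = n·σ₀²/(σ² + n·σ₀²) = 13·74.9956/(16.6464 + 13·74.9956) = 974.9428/991.5892 = 0.9832.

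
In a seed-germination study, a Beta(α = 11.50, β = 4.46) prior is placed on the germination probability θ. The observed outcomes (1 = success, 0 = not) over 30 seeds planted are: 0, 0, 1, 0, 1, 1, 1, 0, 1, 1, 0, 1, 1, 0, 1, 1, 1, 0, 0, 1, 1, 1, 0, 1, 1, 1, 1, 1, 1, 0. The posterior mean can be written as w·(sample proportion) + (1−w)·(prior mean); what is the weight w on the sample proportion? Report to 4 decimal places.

The Beta prior is conjugate to a Binomial/Bernoulli likelihood; the update adds successes to α and failures to β.
Posterior mean = (α₀+k)/(α₀+β₀+n) = [n/(α₀+β₀+n)]·(k/n) + [(α₀+β₀)/(α₀+β₀+n)]·α₀/(α₀+β₀), so only n and the prior enter the weight.
The weight on the data is w = n/(α₀+β₀+n) = 30/(11.50+4.46+30) = 30/45.96 = 0.6527.

0.6527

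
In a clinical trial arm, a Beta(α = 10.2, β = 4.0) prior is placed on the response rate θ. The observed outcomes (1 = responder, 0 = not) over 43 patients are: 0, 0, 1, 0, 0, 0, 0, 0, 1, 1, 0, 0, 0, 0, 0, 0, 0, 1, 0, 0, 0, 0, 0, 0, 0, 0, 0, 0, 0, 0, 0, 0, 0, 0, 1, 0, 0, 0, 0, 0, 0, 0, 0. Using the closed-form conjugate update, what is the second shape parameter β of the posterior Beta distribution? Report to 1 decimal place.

42.0

The Beta prior is conjugate to a Binomial/Bernoulli likelihood; the update adds successes to α and failures to β.
Posterior: Beta(α+k, β+n−k) = Beta(10.2+5, 4.0+38) = Beta(15.2, 42.0).
Posterior β = 42.0.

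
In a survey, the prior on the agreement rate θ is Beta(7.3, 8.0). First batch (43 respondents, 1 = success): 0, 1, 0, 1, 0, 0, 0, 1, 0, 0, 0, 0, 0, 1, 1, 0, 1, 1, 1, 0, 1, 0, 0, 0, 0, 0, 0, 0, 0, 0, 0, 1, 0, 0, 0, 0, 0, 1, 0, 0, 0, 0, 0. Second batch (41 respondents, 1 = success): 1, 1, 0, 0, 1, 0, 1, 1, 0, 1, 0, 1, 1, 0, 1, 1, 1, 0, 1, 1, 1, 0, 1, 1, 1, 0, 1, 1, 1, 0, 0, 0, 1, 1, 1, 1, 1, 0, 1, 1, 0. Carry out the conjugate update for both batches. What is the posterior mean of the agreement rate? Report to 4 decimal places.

0.4562

The Beta prior is conjugate to a Binomial/Bernoulli likelihood; the update adds successes to α and failures to β.
After batch 1: Beta(7.3+11, 8.0+32) = Beta(18.3, 40.0).
After batch 2: Beta(18.3+27, 40.0+14) = Beta(45.3, 54.0).
Posterior mean = α/(α+β) = 45.3/99.3 = 0.4562.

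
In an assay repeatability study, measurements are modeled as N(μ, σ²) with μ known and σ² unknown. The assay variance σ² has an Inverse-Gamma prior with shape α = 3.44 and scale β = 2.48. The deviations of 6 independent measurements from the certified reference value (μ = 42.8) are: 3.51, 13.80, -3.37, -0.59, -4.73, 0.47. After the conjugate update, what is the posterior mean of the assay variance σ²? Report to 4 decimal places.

With known mean μ and an Inverse-Gamma(α, β) prior on σ², the Normal likelihood is conjugate: posterior is Inv-Gamma(α + n/2, β + Σ(xᵢ−μ)²/2).
Σ(xᵢ−μ)² = (3.51)² + (13.80)² + (-3.37)² + (-0.59)² + (-4.73)² + (0.47)² = 237.0589.
Posterior: Inv-Gamma(3.44 + 6/2, 2.48 + 237.0589/2) = Inv-Gamma(6.44, 121.00945).
E[σ²|data] = β/(α−1) = 121.00945/5.44 = 22.2444.

22.2444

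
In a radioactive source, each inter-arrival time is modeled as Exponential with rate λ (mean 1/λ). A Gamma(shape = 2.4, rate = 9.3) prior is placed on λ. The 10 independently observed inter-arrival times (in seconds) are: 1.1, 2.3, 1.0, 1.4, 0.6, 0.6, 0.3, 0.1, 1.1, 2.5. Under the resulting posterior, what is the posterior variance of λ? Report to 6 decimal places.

With a Gamma(shape α, rate β) prior on the exponential rate λ, the posterior after n observations with total T = Σxᵢ is Gamma(α+n, β+T).
Sum of observations T = 11.0 seconds; n = 10.
Posterior: Gamma(2.4+10, 9.3+11.0) = Gamma(12.4, 20.3).
Var = α/β² = 0.030091.

0.030091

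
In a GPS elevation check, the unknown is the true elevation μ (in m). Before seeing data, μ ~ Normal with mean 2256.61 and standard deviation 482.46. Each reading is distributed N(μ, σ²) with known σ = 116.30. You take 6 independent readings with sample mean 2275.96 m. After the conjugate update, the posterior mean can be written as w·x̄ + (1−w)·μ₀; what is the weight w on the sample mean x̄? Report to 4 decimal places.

For Normal data with known variance σ², a Normal(μ₀, σ₀²) prior on μ is conjugate. Posterior precision = 1/σ₀² + n/σ²; posterior mean is the precision-weighted average of μ₀ and x̄.
σ₀² = 482.46² = 232767.6516, σ² = 116.30² = 13525.69. Prior precision 1/σ₀² = 1/232767.6516; data precision n/σ² = 6/13525.69.
w = (n/σ²)/(1/σ₀² + n/σ²) = n·σ₀²/(σ² + n·σ₀²) = 6·232767.6516/(13525.69 + 6·232767.6516) = 1396605.9096/1410131.5996 = 0.9904.

0.9904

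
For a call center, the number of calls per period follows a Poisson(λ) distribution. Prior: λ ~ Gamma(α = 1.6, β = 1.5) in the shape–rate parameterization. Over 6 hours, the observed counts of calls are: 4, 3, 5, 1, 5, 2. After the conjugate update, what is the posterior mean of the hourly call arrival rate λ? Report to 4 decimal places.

With a Gamma(shape α, rate β) prior, the Poisson likelihood is conjugate: the posterior is Gamma(α + ΣXᵢ, β + n).
Sum of counts S = 20 over n = 6 hours.
Posterior: Gamma(α+S, β+n) = Gamma(1.6+20, 1.5+6) = Gamma(21.6, 7.5).
Posterior mean = α/β = 21.6/7.5 = 2.8800.

2.8800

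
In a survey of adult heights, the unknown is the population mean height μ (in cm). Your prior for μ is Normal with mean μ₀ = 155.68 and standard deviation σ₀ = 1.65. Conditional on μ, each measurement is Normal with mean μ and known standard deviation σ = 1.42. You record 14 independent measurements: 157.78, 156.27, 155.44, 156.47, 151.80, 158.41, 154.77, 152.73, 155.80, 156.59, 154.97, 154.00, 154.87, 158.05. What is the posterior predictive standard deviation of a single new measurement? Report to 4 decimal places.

For Normal data with known variance σ², a Normal(μ₀, σ₀²) prior on μ is conjugate. Posterior precision = 1/σ₀² + n/σ²; posterior mean is the precision-weighted average of μ₀ and x̄.
σ₀² = 1.65² = 2.7225, σ² = 1.42² = 2.0164; σ² + n·σ₀² = 2.0164 + 14·2.7225 = 40.1314.
Posterior precision = 1/σ₀² + n/σ² = 1/2.7225 + 14/2.0164 = (σ² + n·σ₀²)/(σ₀²σ²) = 40.1314/(2.7225·2.0164); posterior variance σₙ² = σ₀²σ²/(σ² + n·σ₀²) = 2.7225·2.0164/40.1314 = 0.136792.
Predictive variance for one new observation = σₙ² + σ² = 2.7225·2.0164/40.1314 + 2.0164 = σ²·(σ₀² + 40.1314)/40.1314 = 2.0164·42.8539/40.1314 = 2.153192; SD = √(2.0164·42.8539/40.1314) = 1.4674.

1.4674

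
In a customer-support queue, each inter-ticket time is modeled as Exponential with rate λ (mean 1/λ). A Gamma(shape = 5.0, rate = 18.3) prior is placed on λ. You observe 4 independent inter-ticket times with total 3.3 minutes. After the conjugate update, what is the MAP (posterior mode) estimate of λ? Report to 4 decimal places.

0.3704

With a Gamma(shape α, rate β) prior on the exponential rate λ, the posterior after n observations with total T = Σxᵢ is Gamma(α+n, β+T).
Posterior: Gamma(5.0+4, 18.3+3.3) = Gamma(9.0, 21.6).
Mode = (α−1)/β = 0.3704.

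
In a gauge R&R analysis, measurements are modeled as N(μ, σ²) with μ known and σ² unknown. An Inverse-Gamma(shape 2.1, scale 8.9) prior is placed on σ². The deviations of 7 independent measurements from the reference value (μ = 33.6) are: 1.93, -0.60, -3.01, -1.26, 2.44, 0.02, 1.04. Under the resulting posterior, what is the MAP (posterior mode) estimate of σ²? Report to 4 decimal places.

2.9976

With known mean μ and an Inverse-Gamma(α, β) prior on σ², the Normal likelihood is conjugate: posterior is Inv-Gamma(α + n/2, β + Σ(xᵢ−μ)²/2).
Σ(xᵢ−μ)² = (1.93)² + (-0.60)² + (-3.01)² + (-1.26)² + (2.44)² + (0.02)² + (1.04)² = 21.7682.
Posterior: Inv-Gamma(2.1 + 7/2, 8.9 + 21.7682/2) = Inv-Gamma(5.60, 19.78410).
Mode = β/(α+1) = 19.78410/6.60 = 2.9976.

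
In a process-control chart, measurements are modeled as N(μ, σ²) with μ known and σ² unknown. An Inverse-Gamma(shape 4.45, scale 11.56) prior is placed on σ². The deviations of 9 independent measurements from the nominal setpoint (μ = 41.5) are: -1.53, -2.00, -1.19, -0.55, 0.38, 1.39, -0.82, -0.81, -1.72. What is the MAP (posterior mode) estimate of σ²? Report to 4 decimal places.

1.8866

With known mean μ and an Inverse-Gamma(α, β) prior on σ², the Normal likelihood is conjugate: posterior is Inv-Gamma(α + n/2, β + Σ(xᵢ−μ)²/2).
Σ(xᵢ−μ)² = (-1.53)² + (-2.00)² + (-1.19)² + (-0.55)² + (0.38)² + (1.39)² + (-0.82)² + (-0.81)² + (-1.72)² = 14.4229.
Posterior: Inv-Gamma(4.45 + 9/2, 11.56 + 14.4229/2) = Inv-Gamma(8.95, 18.77145).
Mode = β/(α+1) = 18.77145/9.95 = 1.8866.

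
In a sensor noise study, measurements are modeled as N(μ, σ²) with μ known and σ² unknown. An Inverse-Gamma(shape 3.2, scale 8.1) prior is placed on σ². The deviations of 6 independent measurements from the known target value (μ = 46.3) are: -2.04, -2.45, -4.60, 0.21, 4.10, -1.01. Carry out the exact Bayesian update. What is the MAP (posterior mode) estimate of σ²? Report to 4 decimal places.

With known mean μ and an Inverse-Gamma(α, β) prior on σ², the Normal likelihood is conjugate: posterior is Inv-Gamma(α + n/2, β + Σ(xᵢ−μ)²/2).
Σ(xᵢ−μ)² = (-2.04)² + (-2.45)² + (-4.60)² + (0.21)² + (4.10)² + (-1.01)² = 49.1983.
Posterior: Inv-Gamma(3.2 + 6/2, 8.1 + 49.1983/2) = Inv-Gamma(6.20, 32.69915).
Mode = β/(α+1) = 32.69915/7.20 = 4.5415.

4.5415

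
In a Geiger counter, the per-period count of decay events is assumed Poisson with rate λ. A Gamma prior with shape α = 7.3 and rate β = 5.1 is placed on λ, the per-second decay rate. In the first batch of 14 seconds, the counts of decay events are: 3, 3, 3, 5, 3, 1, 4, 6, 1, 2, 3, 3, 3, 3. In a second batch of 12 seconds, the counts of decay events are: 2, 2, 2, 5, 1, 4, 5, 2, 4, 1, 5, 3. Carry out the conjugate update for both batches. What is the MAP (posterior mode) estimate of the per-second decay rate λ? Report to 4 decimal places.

With a Gamma(shape α, rate β) prior, the Poisson likelihood is conjugate: the posterior is Gamma(α + ΣXᵢ, β + n).
Batch 1: sum of counts S = 43 over n = 14 seconds.
After batch 1: Gamma(α+S, β+n) = Gamma(7.3+43, 5.1+14) = Gamma(50.3, 19.1).
Batch 2: sum of counts S = 36 over n = 12 seconds.
After batch 2: Gamma(α+S, β+n) = Gamma(50.3+36, 19.1+12) = Gamma(86.3, 31.1).
Mode of Gamma(α,β) for α≥1 is (α−1)/β = 85.3/31.1 = 2.7428.

2.7428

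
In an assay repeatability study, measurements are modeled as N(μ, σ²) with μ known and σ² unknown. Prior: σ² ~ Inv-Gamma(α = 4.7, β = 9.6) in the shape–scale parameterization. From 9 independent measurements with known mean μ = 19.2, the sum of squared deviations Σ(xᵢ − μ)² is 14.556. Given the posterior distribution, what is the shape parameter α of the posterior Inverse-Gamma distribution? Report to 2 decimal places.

9.20

With known mean μ and an Inverse-Gamma(α, β) prior on σ², the Normal likelihood is conjugate: posterior is Inv-Gamma(α + n/2, β + Σ(xᵢ−μ)²/2).
Posterior: Inv-Gamma(4.7 + 9/2, 9.6 + 14.556/2) = Inv-Gamma(9.20, 16.8780).
Posterior α = 9.20.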